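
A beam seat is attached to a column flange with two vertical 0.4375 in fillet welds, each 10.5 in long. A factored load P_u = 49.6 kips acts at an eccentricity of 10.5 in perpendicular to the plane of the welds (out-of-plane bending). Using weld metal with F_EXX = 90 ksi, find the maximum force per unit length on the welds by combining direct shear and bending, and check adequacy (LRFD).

L_w = 2 × 10.5 = 21 in; section modulus (unit throat) S = 2 × L²/6 = 36.75 in².
Direct shear f_v = P/L_w = 49.6/21 = 2.362 kip/in.
Moment M = P × e = 49.6 × 10.5 = 520.8 kip·in; bending f_b = M/S = 14.17 kip/in.
f_max = √(f_v² + f_b²) = √(2.362² + 14.17²) = 14.37 kip/in.
φr_n = 0.75 × 0.6 × 90 × (0.707 × 0.4375) = 12.53 kip/in → NOT adequate.

f_max ≈ 14.4 kip/in; NOT adequate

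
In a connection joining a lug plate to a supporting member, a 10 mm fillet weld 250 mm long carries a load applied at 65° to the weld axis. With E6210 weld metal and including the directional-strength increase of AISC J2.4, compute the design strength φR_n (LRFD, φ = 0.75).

E62XX → F_EXX = 620 MPa.
t_e = 0.707 × 10 = 7.07 mm; A_we = 7.07 × 250 = 1767 mm².
Directional factor: 1.0 + 0.5 sin^1.5(65°) = 1.431.
F_nw = 0.6 × 620 × 1.431 = 532.5 MPa.
φR_n = 0.75 × 532.5 × 1767 × 10⁻³ = 705.9 kN.

φR_n ≈ 706 kN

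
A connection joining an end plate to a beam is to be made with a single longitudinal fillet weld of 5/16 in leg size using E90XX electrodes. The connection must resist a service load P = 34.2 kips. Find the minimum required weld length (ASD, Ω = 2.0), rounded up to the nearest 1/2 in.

L = 6 in

E90XX → F_EXX = 90 ksi.
Throat t_e = 0.707 × 0.3125 = 0.2209 in.
r_n/Ω = (0.6 × 90 × 0.2209) / 2.0 = 5.965 kip/in.
L_req = P / (r_n/Ω) = 34.2 / 5.965 = 5.733 in total.
Round up → use L = 6 in.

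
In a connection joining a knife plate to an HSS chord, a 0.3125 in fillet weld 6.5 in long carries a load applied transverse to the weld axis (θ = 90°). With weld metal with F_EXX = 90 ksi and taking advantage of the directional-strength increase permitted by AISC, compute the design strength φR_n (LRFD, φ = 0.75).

t_e = 0.707 × 0.3125 = 0.2209 in; A_we = 0.2209 × 6.5 = 1.436 in².
Directional factor: 1.0 + 0.5 sin^1.5(90°) = 1.5.
F_nw = 0.6 × 90 × 1.5 = 81 ksi.
φR_n = 0.75 × 81 × 1.436 = 87.24 kip.

φR_n ≈ 87.2 kip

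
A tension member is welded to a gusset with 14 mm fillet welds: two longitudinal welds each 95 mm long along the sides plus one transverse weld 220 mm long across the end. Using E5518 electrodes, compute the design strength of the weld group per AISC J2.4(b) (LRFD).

E55XX → F_EXX = 550 MPa.
t_e = 0.707 × 14 = 9.898 mm.
R_nwl = 0.6 × 550 × 9.898 × 190 × 10⁻³ = 620.6 kN (longitudinal, 2 welds).
R_nwt = 0.6 × 550 × 9.898 × 220 × 10⁻³ = 718.6 kN (transverse, base value).
(i) R_nwl + R_nwt = 1339 kN; (ii) 0.85 R_nwl + 1.5 R_nwt = 1605 kN.
R_n = max = 1605 kN [governs: (ii)]; φR_n = 1204 kN.

φR_n ≈ 1200 kN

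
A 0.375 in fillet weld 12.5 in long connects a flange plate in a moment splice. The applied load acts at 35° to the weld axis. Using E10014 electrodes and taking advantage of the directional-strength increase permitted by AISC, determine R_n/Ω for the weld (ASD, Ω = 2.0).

E100XX → F_EXX = 100 ksi.
t_e = 0.707 × 0.375 = 0.2651 in; A_we = 0.2651 × 12.5 = 3.314 in².
Directional factor: 1.0 + 0.5 sin^1.5(35°) = 1.217.
F_nw = 0.6 × 100 × 1.217 = 73.03 ksi.
R_n/Ω = (73.03 × 3.314) / 2.0 = 121 kips.

R_n/Ω ≈ 121 kips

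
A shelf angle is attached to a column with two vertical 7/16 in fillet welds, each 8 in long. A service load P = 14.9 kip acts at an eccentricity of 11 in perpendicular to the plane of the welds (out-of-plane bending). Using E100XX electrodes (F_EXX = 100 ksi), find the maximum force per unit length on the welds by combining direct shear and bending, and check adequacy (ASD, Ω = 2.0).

f_max ≈ 7.74 kip/in; adequate

L_w = 2 × 8 = 16 in; section modulus (unit throat) S = 2 × L²/6 = 21.33 in².
Direct shear f_v = P/L_w = 14.9/16 = 0.9313 kip/in.
Moment M = P × e = 14.9 × 11 = 163.9 kip·in; bending f_b = M/S = 7.683 kip/in.
f_max = √(f_v² + f_b²) = √(0.9313² + 7.683²) = 7.739 kip/in.
r_n/Ω = (1/2.0) × 0.6 × 100 × (0.707 × 0.4375) = 9.279 kip/in → adequate.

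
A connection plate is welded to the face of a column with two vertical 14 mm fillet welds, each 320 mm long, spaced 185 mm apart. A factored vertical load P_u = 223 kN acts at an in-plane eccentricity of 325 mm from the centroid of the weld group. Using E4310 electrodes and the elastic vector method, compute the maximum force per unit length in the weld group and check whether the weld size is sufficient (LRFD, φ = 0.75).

E43XX → F_EXX = 430 MPa.
Total weld length L_w = 640 mm. Treat welds as unit-width lines.
Polar moment about centroid: J = 2[d³/12 + d(b/2)²] = 2[320³/12 + 320×92.5²] = 10940000 mm³.
Direct shear f_v = P/L_w = 223×10³ / 640 = 348.4 N/mm (vertical).
Torsion M = P·e = 223×10³ × 325 = 72475000 N·mm.
Critical point at (x, y) = (92.5, 160) from centroid. f_tx = M·y/J = 1060 N/mm; f_ty = M·x/J = 612.9 N/mm.
Resultant f_max = √[f_tx² + (f_v + f_ty)²] = √[1060² + (348.4 + 612.9)²] = 1431 N/mm.
Capacity per unit length: φr_n = 0.75 × 0.6 × 430 × (0.707 × 14) = 1915 N/mm.
1431 ≤ 1915 → adequate.

f_max ≈ 1430 N/mm; adequate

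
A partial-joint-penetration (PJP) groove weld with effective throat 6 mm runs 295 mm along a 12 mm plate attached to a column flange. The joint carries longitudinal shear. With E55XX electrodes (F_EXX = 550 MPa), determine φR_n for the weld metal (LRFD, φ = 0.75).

φR_n ≈ 438 kN

Effective throat (given) t_e = 6 mm.
A_we = 6 × 295 = 1770 mm².
F_nw = 0.6 F_EXX = 330 MPa.
φR_n = 0.75 × 330 × 1770 × 10⁻³ = 438.1 kN.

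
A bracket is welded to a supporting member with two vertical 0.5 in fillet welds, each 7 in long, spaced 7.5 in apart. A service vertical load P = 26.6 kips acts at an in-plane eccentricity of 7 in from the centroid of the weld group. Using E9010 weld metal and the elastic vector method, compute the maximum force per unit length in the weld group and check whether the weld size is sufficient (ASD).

E90XX → F_EXX = 90 ksi.
Total weld length L_w = 14 in. Treat welds as unit-width lines.
Polar moment about centroid: J = 2[d³/12 + d(b/2)²] = 2[7³/12 + 7×3.75²] = 254 in³.
Direct shear f_v = P/L_w = 26.6 / 14 = 1.9 kip/in (vertical).
Torsion M = P·e = 26.6 × 7 = 186.2 kip·in.
Critical point at (x, y) = (3.75, 3.5) from centroid. f_tx = M·y/J = 2.565 kip/in; f_ty = M·x/J = 2.749 kip/in.
Resultant f_max = √[f_tx² + (f_v + f_ty)²] = √[2.565² + (1.9 + 2.749)²] = 5.309 kip/in.
Capacity per unit length: r_n/Ω = (1/2.0) × 0.6 × 90 × (0.707 × 0.5) = 9.544 kip/in.
5.309 ≤ 9.544 → adequate.

f_max ≈ 5.31 kip/in; adequate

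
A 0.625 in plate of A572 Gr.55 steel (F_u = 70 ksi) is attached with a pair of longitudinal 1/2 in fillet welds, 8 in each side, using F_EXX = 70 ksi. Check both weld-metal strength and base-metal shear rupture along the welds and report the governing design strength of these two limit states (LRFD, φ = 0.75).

φR_n ≈ 178 kips (weld metal governs)

t_e = 0.707 × 0.5 = 0.3535 in; L = 16 in.
Weld metal: φR_n = 0.75 × 0.6 × 70 × 0.3535 × 16 = 178.2 kips.
Base metal (shear rupture): φR_n = 0.75 × 0.6 × 70 × 0.625 × 16 = 315 kips.
Governing: weld metal.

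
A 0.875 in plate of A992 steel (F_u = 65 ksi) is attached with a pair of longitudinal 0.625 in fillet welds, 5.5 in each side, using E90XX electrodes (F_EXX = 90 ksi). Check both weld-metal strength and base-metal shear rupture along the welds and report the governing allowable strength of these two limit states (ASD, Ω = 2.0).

R_n/Ω ≈ 131 kip (weld metal governs)

t_e = 0.707 × 0.625 = 0.4419 in; L = 11 in.
Weld metal: R_n/Ω = (1/2.0) × 0.6 × 90 × 0.4419 × 11 = 131.2 kip.
Base metal (shear rupture): R_n/Ω = (1/2.0) × 0.6 × 65 × 0.875 × 11 = 187.7 kip.
Governing: weld metal.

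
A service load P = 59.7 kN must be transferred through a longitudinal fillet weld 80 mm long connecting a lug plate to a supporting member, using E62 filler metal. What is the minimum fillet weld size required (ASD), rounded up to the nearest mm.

E62XX → F_EXX = 620 MPa.
Total weld length L = 80 mm.
Required throat t_e = P × Ω / (0.6 F_EXX × L) = 59.7 × 2.0 / (0.6 × 620 × 80 × 10⁻³) = 4.012 mm.
Required leg w = t_e / 0.707 = 5.675 mm → use 6 mm.

w = 6 mm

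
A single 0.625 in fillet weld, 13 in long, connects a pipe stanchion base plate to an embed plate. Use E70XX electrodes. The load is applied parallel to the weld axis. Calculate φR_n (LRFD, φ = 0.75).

E70XX → F_EXX = 70 ksi.
Effective throat t_e = 0.707 × 0.625 = 0.4419 in.
Total length L = 13 in; A_we = 0.4419 × 13 = 5.744 in².
F_nw = 0.6 F_EXX = 0.6 × 70 = 42 ksi.
φR_n = 0.75 × 42 × 5.744 = 180.9 kips.

φR_n ≈ 181 kips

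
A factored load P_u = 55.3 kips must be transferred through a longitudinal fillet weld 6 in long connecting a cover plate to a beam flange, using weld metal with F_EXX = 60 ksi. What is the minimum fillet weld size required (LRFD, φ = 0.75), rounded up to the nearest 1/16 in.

w = 1/2 in

Total weld length L = 6 in.
Required throat t_e = P_u / (φ × 0.6 F_EXX × L) = 55.3 / (0.75 × 0.6 × 60 × 6) = 0.3414 in.
Required leg w = t_e / 0.707 = 0.4828 in → use 1/2 in.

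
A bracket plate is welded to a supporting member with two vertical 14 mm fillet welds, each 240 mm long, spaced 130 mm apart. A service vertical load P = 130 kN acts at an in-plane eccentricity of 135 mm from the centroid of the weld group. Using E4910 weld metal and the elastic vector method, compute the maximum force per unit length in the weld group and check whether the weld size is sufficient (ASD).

E49XX → F_EXX = 490 MPa.
Total weld length L_w = 480 mm. Treat welds as unit-width lines.
Polar moment about centroid: J = 2[d³/12 + d(b/2)²] = 2[240³/12 + 240×65²] = 4332000 mm³.
Direct shear f_v = P/L_w = 130×10³ / 480 = 270.8 N/mm (vertical).
Torsion M = P·e = 130×10³ × 135 = 17550000 N·mm.
Critical point at (x, y) = (65, 120) from centroid. f_tx = M·y/J = 486.1 N/mm; f_ty = M·x/J = 263.3 N/mm.
Resultant f_max = √[f_tx² + (f_v + f_ty)²] = √[486.1² + (270.8 + 263.3)²] = 722.3 N/mm.
Capacity per unit length: r_n/Ω = (1/2.0) × 0.6 × 490 × (0.707 × 14) = 1455 N/mm.
722.3 ≤ 1455 → adequate.

f_max ≈ 722 N/mm; adequate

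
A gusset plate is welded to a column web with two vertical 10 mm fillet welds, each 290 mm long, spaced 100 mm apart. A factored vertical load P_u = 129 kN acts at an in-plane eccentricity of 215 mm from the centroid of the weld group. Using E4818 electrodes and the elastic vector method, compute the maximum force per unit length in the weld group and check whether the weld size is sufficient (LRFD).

E48XX → F_EXX = 480 MPa.
Total weld length L_w = 580 mm. Treat welds as unit-width lines.
Polar moment about centroid: J = 2[d³/12 + d(b/2)²] = 2[290³/12 + 290×50²] = 5515000 mm³.
Direct shear f_v = P/L_w = 129×10³ / 580 = 222.4 N/mm (vertical).
Torsion M = P·e = 129×10³ × 215 = 27735000 N·mm.
Critical point at (x, y) = (50, 145) from centroid. f_tx = M·y/J = 729.2 N/mm; f_ty = M·x/J = 251.5 N/mm.
Resultant f_max = √[f_tx² + (f_v + f_ty)²] = √[729.2² + (222.4 + 251.5)²] = 869.7 N/mm.
Capacity per unit length: φr_n = 0.75 × 0.6 × 480 × (0.707 × 10) = 1527 N/mm.
869.7 ≤ 1527 → adequate.

f_max ≈ 870 N/mm; adequate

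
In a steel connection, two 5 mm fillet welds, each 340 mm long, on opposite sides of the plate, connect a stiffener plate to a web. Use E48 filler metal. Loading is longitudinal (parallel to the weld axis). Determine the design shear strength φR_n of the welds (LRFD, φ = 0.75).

φR_n ≈ 519 kN

E48XX → F_EXX = 480 MPa.
Effective throat t_e = 0.707 × 5 = 3.535 mm.
Total length L = 680 mm; A_we = 3.535 × 680 = 2404 mm².
F_nw = 0.6 F_EXX = 0.6 × 480 = 288 MPa.
φR_n = 0.75 × 288 × 2404 × 10⁻³ = 519.2 kN.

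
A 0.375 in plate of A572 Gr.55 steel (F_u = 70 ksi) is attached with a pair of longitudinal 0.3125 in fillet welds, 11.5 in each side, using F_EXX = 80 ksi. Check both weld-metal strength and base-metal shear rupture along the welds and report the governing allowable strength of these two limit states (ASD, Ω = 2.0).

t_e = 0.707 × 0.3125 = 0.2209 in; L = 23 in.
Weld metal: R_n/Ω = (1/2.0) × 0.6 × 80 × 0.2209 × 23 = 122 kips.
Base metal (shear rupture): R_n/Ω = (1/2.0) × 0.6 × 70 × 0.375 × 23 = 181.1 kips.
Governing: weld metal.

R_n/Ω ≈ 122 kips (weld metal governs)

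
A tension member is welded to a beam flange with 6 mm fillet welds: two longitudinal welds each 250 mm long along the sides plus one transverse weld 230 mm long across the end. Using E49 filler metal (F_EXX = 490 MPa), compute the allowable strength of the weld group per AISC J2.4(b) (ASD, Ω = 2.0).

R_n/Ω ≈ 480 kN

t_e = 0.707 × 6 = 4.242 mm.
R_nwl = 0.6 × 490 × 4.242 × 500 × 10⁻³ = 623.6 kN (longitudinal, 2 welds).
R_nwt = 0.6 × 490 × 4.242 × 230 × 10⁻³ = 286.8 kN (transverse, base value).
(i) R_nwl + R_nwt = 910.4 kN; (ii) 0.85 R_nwl + 1.5 R_nwt = 960.3 kN.
R_n = max = 960.3 kN [governs: (ii)]; R_n/Ω = 480.2 kN.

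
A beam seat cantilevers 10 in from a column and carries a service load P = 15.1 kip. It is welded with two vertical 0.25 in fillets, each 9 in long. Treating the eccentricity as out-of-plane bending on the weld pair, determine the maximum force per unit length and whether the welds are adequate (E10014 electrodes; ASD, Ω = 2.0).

E100XX → F_EXX = 100 ksi.
L_w = 2 × 9 = 18 in; section modulus (unit throat) S = 2 × L²/6 = 27 in².
Direct shear f_v = P/L_w = 15.1/18 = 0.8389 kip/in.
Moment M = P × e = 15.1 × 10 = 151 kip·in; bending f_b = M/S = 5.593 kip/in.
f_max = √(f_v² + f_b²) = √(0.8389² + 5.593²) = 5.655 kip/in.
r_n/Ω = (1/2.0) × 0.6 × 100 × (0.707 × 0.25) = 5.302 kip/in → NOT adequate.

f_max ≈ 5.66 kip/in; NOT adequate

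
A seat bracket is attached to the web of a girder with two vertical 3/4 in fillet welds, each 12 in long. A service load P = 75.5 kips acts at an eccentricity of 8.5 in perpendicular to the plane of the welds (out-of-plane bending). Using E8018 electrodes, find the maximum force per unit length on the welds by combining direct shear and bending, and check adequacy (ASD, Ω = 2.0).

E80XX → F_EXX = 80 ksi.
L_w = 2 × 12 = 24 in; section modulus (unit throat) S = 2 × L²/6 = 48 in².
Direct shear f_v = P/L_w = 75.5/24 = 3.146 kip/in.
Moment M = P × e = 75.5 × 8.5 = 641.75 kip·in; bending f_b = M/S = 13.37 kip/in.
f_max = √(f_v² + f_b²) = √(3.146² + 13.37²) = 13.73 kip/in.
r_n/Ω = (1/2.0) × 0.6 × 80 × (0.707 × 0.75) = 12.73 kip/in → NOT adequate.

f_max ≈ 13.7 kip/in; NOT adequate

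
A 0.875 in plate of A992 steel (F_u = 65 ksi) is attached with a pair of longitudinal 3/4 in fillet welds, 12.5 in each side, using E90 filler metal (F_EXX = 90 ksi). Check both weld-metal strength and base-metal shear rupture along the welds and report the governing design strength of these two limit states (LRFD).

t_e = 0.707 × 0.75 = 0.5302 in; L = 25 in.
Weld metal: φR_n = 0.75 × 0.6 × 90 × 0.5302 × 25 = 536.9 kips.
Base metal (shear rupture): φR_n = 0.75 × 0.6 × 65 × 0.875 × 25 = 639.8 kips.
Governing: weld metal.

φR_n ≈ 537 kips (weld metal governs)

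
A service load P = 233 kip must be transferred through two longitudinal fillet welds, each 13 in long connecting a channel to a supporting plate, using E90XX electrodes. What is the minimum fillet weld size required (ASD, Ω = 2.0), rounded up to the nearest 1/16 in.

w = 1/2 in

E90XX → F_EXX = 90 ksi.
Total weld length L = 26 in.
Required throat t_e = P × Ω / (0.6 F_EXX × L) = 233 × 2.0 / (0.6 × 90 × 26) = 0.3319 in.
Required leg w = t_e / 0.707 = 0.4695 in → use 1/2 in.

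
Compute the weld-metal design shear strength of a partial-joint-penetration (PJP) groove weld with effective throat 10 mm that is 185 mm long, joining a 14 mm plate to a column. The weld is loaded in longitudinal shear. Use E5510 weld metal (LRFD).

φR_n ≈ 458 kN

E55XX → F_EXX = 550 MPa.
Effective throat (given) t_e = 10 mm.
A_we = 10 × 185 = 1850 mm².
F_nw = 0.6 F_EXX = 330 MPa.
φR_n = 0.75 × 330 × 1850 × 10⁻³ = 457.9 kN.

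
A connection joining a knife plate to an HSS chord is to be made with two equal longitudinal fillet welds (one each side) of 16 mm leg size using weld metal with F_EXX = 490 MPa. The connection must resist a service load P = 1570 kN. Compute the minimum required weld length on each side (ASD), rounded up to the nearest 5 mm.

L = 475 mm on each side

Throat t_e = 0.707 × 16 = 11.31 mm.
r_n/Ω = (0.6 × 490 × 11.31) / 2.0 = 1663 N/mm = 1.663 kN/mm.
L_req = P / (r_n/Ω) = 1570 / 1.663 = 944.2 mm total.
Per side: 944.2 / 2 = 472.1 mm.
Round up → use L = 475 mm on each side.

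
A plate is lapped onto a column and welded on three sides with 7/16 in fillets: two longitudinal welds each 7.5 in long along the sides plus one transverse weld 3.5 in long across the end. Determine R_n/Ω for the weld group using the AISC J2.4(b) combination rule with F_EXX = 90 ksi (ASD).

R_n/Ω ≈ 155 kips

t_e = 0.707 × 0.4375 = 0.3093 in.
R_nwl = 0.6 × 90 × 0.3093 × 15 = 250.5 kips (longitudinal, 2 welds).
R_nwt = 0.6 × 90 × 0.3093 × 3.5 = 58.46 kips (transverse, base value).
(i) R_nwl + R_nwt = 309 kips; (ii) 0.85 R_nwl + 1.5 R_nwt = 300.7 kips.
R_n = max = 309 kips [governs: (i)]; R_n/Ω = 154.5 kips.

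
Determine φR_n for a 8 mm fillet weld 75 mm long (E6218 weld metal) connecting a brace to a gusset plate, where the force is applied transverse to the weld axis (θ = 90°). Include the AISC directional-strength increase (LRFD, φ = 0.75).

E62XX → F_EXX = 620 MPa.
t_e = 0.707 × 8 = 5.656 mm; A_we = 5.656 × 75 = 424.2 mm².
Directional factor: 1.0 + 0.5 sin^1.5(90°) = 1.5.
F_nw = 0.6 × 620 × 1.5 = 558 MPa.
φR_n = 0.75 × 558 × 424.2 × 10⁻³ = 177.5 kN.

φR_n ≈ 178 kN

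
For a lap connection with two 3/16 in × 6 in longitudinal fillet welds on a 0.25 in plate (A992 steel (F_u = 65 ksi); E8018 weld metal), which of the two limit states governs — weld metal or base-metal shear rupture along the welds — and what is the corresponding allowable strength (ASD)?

R_n/Ω ≈ 38.2 kip (weld metal governs)

E80XX → F_EXX = 80 ksi.
t_e = 0.707 × 0.1875 = 0.1326 in; L = 12 in.
Weld metal: R_n/Ω = (1/2.0) × 0.6 × 80 × 0.1326 × 12 = 38.18 kip.
Base metal (shear rupture): R_n/Ω = (1/2.0) × 0.6 × 65 × 0.25 × 12 = 58.5 kip.
Governing: weld metal.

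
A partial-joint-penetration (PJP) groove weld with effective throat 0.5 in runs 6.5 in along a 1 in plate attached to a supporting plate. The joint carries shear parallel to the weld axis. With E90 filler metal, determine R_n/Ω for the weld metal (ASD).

R_n/Ω ≈ 87.8 kips

E90XX → F_EXX = 90 ksi.
Effective throat (given) t_e = 0.5 in.
A_we = 0.5 × 6.5 = 3.25 in².
F_nw = 0.6 F_EXX = 54 ksi.
R_n/Ω = (54 × 3.25) / 2.0 = 87.75 kips.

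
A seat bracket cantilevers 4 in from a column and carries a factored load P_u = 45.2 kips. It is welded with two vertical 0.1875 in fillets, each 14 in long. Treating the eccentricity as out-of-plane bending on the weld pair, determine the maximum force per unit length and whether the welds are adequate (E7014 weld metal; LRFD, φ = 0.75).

E70XX → F_EXX = 70 ksi.
L_w = 2 × 14 = 28 in; section modulus (unit throat) S = 2 × L²/6 = 65.33 in².
Direct shear f_v = P/L_w = 45.2/28 = 1.614 kip/in.
Moment M = P × e = 45.2 × 4 = 180.8 kip·in; bending f_b = M/S = 2.767 kip/in.
f_max = √(f_v² + f_b²) = √(1.614² + 2.767²) = 3.204 kip/in.
φr_n = 0.75 × 0.6 × 70 × (0.707 × 0.1875) = 4.176 kip/in → adequate.

f_max ≈ 3.2 kip/in; adequate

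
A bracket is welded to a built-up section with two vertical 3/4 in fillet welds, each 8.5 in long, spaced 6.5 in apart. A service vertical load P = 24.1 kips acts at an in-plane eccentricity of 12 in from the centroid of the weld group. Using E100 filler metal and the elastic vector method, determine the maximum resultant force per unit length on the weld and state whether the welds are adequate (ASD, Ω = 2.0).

E100XX → F_EXX = 100 ksi.
Total weld length L_w = 17 in. Treat welds as unit-width lines.
Polar moment about centroid: J = 2[d³/12 + d(b/2)²] = 2[8.5³/12 + 8.5×3.25²] = 281.9 in³.
Direct shear f_v = P/L_w = 24.1 / 17 = 1.418 kip/in (vertical).
Torsion M = P·e = 24.1 × 12 = 289.2 kip·in.
Critical point at (x, y) = (3.25, 4.25) from centroid. f_tx = M·y/J = 4.36 kip/in; f_ty = M·x/J = 3.334 kip/in.
Resultant f_max = √[f_tx² + (f_v + f_ty)²] = √[4.36² + (1.418 + 3.334)²] = 6.449 kip/in.
Capacity per unit length: r_n/Ω = (1/2.0) × 0.6 × 100 × (0.707 × 0.75) = 15.91 kip/in.
6.449 ≤ 15.91 → adequate.

f_max ≈ 6.45 kip/in; adequate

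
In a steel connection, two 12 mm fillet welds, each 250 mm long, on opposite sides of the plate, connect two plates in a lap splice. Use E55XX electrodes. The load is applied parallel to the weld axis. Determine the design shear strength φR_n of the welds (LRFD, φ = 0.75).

φR_n ≈ 1050 kN

E55XX → F_EXX = 550 MPa.
Effective throat t_e = 0.707 × 12 = 8.484 mm.
Total length L = 500 mm; A_we = 8.484 × 500 = 4242 mm².
F_nw = 0.6 F_EXX = 0.6 × 550 = 330 MPa.
φR_n = 0.75 × 330 × 4242 × 10⁻³ = 1050 kN.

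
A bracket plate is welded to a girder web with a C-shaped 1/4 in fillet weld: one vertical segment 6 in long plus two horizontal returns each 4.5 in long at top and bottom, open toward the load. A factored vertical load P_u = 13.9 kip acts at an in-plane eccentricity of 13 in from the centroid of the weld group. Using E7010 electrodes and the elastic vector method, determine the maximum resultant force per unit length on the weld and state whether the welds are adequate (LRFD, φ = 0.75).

E70XX → F_EXX = 70 ksi.
Total weld length L_w = 15 in. Treat welds as unit-width lines.
Centroid: x̄ = 2×4.5×2.25 / 15 = 1.35 in from the vertical weld.
Polar moment about centroid: J = I_x + I_y = [6³/12 + 2×4.5×3²] + [6×1.35² + 2(4.5³/12 + 4.5×0.9²)] = 132.4 in³.
Direct shear f_v = P/L_w = 13.9 / 15 = 0.9267 kip/in (vertical).
Torsion M = P·e = 13.9 × 13 = 180.7 kip·in.
Critical point at (x, y) = (3.15, 3) from centroid. f_tx = M·y/J = 4.094 kip/in; f_ty = M·x/J = 4.299 kip/in.
Resultant f_max = √[f_tx² + (f_v + f_ty)²] = √[4.094² + (0.9267 + 4.299)²] = 6.638 kip/in.
Capacity per unit length: φr_n = 0.75 × 0.6 × 70 × (0.707 × 0.25) = 5.568 kip/in.
6.638 > 5.568 → NOT adequate.

f_max ≈ 6.64 kip/in; NOT adequate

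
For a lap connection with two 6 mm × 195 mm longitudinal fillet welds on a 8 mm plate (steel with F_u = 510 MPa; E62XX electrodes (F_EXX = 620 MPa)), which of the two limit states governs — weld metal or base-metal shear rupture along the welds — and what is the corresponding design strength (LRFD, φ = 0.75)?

φR_n ≈ 462 kN (weld metal governs)

t_e = 0.707 × 6 = 4.242 mm; L = 390 mm.
Weld metal: φR_n = 0.75 × 0.6 × 620 × 4.242 × 390 × 10⁻³ = 461.6 kN.
Base metal (shear rupture): φR_n = 0.75 × 0.6 × 510 × 8 × 390 × 10⁻³ = 716 kN.
Governing: weld metal.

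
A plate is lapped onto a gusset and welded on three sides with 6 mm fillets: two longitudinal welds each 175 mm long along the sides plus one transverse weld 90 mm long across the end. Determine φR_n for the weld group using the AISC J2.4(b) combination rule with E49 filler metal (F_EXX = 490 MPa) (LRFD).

φR_n ≈ 412 kN

t_e = 0.707 × 6 = 4.242 mm.
R_nwl = 0.6 × 490 × 4.242 × 350 × 10⁻³ = 436.5 kN (longitudinal, 2 welds).
R_nwt = 0.6 × 490 × 4.242 × 90 × 10⁻³ = 112.2 kN (transverse, base value).
(i) R_nwl + R_nwt = 548.7 kN; (ii) 0.85 R_nwl + 1.5 R_nwt = 539.4 kN.
R_n = max = 548.7 kN [governs: (i)]; φR_n = 411.6 kN.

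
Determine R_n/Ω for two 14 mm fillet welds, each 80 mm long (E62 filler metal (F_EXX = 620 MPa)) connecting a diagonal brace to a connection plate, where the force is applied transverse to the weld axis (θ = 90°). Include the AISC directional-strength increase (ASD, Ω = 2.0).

R_n/Ω ≈ 442 kN

t_e = 0.707 × 14 = 9.898 mm; A_we = 9.898 × 160 = 1584 mm².
Directional factor: 1.0 + 0.5 sin^1.5(90°) = 1.5.
F_nw = 0.6 × 620 × 1.5 = 558 MPa.
R_n/Ω = (558 × 1584) / 2.0 × 10⁻³ = 441.8 kN.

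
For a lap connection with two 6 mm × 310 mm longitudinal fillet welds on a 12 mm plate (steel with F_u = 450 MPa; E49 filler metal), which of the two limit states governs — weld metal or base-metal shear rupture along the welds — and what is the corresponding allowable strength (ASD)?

R_n/Ω ≈ 387 kN (weld metal governs)

E49XX → F_EXX = 490 MPa.
t_e = 0.707 × 6 = 4.242 mm; L = 620 mm.
Weld metal: R_n/Ω = (1/2.0) × 0.6 × 490 × 4.242 × 620 × 10⁻³ = 386.6 kN.
Base metal (shear rupture): R_n/Ω = (1/2.0) × 0.6 × 450 × 12 × 620 × 10⁻³ = 1004 kN.
Governing: weld metal.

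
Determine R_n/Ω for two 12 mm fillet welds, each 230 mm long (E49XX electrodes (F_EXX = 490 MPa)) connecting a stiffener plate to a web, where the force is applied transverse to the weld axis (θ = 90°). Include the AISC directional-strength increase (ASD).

R_n/Ω ≈ 861 kN

t_e = 0.707 × 12 = 8.484 mm; A_we = 8.484 × 460 = 3903 mm².
Directional factor: 1.0 + 0.5 sin^1.5(90°) = 1.5.
F_nw = 0.6 × 490 × 1.5 = 441 MPa.
R_n/Ω = (441 × 3903) / 2.0 × 10⁻³ = 860.5 kN.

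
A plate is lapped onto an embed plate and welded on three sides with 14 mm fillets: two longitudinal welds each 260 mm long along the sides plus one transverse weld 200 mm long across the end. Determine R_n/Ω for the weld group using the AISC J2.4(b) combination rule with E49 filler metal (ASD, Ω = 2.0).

R_n/Ω ≈ 1080 kN

E49XX → F_EXX = 490 MPa.
t_e = 0.707 × 14 = 9.898 mm.
R_nwl = 0.6 × 490 × 9.898 × 520 × 10⁻³ = 1513 kN (longitudinal, 2 welds).
R_nwt = 0.6 × 490 × 9.898 × 200 × 10⁻³ = 582 kN (transverse, base value).
(i) R_nwl + R_nwt = 2095 kN; (ii) 0.85 R_nwl + 1.5 R_nwt = 2159 kN.
R_n = max = 2159 kN [governs: (ii)]; R_n/Ω = 1080 kN.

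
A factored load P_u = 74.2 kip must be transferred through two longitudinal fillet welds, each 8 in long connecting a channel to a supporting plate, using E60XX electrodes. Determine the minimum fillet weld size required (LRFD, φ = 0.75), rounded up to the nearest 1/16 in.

w = 1/4 in

E60XX → F_EXX = 60 ksi.
Total weld length L = 16 in.
Required throat t_e = P_u / (φ × 0.6 F_EXX × L) = 74.2 / (0.75 × 0.6 × 60 × 16) = 0.1718 in.
Required leg w = t_e / 0.707 = 0.2429 in → use 1/4 in.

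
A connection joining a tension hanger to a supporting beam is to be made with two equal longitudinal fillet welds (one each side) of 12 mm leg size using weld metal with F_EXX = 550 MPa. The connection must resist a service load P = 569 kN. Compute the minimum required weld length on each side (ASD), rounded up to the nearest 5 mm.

L = 205 mm on each side

Throat t_e = 0.707 × 12 = 8.484 mm.
r_n/Ω = (0.6 × 550 × 8.484) / 2.0 = 1400 N/mm = 1.4 kN/mm.
L_req = P / (r_n/Ω) = 569 / 1.4 = 406.5 mm total.
Per side: 406.5 / 2 = 203.2 mm.
Round up → use L = 205 mm on each side.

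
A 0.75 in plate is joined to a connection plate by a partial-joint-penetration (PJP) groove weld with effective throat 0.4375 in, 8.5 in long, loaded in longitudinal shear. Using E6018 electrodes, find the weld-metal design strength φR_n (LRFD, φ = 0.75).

E60XX → F_EXX = 60 ksi.
Effective throat (given) t_e = 0.4375 in.
A_we = 0.4375 × 8.5 = 3.719 in².
F_nw = 0.6 F_EXX = 36 ksi.
φR_n = 0.75 × 36 × 3.719 = 100.4 kips.

φR_n ≈ 100 kips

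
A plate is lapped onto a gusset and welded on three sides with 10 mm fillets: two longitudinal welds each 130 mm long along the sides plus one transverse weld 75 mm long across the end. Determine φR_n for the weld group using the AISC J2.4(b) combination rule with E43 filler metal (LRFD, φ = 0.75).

E43XX → F_EXX = 430 MPa.
t_e = 0.707 × 10 = 7.07 mm.
R_nwl = 0.6 × 430 × 7.07 × 260 × 10⁻³ = 474.3 kN (longitudinal, 2 welds).
R_nwt = 0.6 × 430 × 7.07 × 75 × 10⁻³ = 136.8 kN (transverse, base value).
(i) R_nwl + R_nwt = 611.1 kN; (ii) 0.85 R_nwl + 1.5 R_nwt = 608.3 kN.
R_n = max = 611.1 kN [governs: (i)]; φR_n = 458.3 kN.

φR_n ≈ 458 kN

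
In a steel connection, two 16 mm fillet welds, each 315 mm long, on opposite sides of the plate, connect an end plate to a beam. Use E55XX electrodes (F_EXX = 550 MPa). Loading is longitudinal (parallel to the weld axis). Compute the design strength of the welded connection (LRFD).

φR_n ≈ 1760 kN

Effective throat t_e = 0.707 × 16 = 11.31 mm.
Total length L = 630 mm; A_we = 11.31 × 630 = 7127 mm².
F_nw = 0.6 F_EXX = 0.6 × 550 = 330 MPa.
φR_n = 0.75 × 330 × 7127 × 10⁻³ = 1764 kN.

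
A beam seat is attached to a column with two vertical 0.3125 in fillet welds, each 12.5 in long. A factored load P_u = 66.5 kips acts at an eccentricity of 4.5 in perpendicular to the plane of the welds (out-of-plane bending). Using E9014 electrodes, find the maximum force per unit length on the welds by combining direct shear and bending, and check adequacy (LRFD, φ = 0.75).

f_max ≈ 6.33 kip/in; adequate

E90XX → F_EXX = 90 ksi.
L_w = 2 × 12.5 = 25 in; section modulus (unit throat) S = 2 × L²/6 = 52.08 in².
Direct shear f_v = P/L_w = 66.5/25 = 2.66 kip/in.
Moment M = P × e = 66.5 × 4.5 = 299.25 kip·in; bending f_b = M/S = 5.746 kip/in.
f_max = √(f_v² + f_b²) = √(2.66² + 5.746²) = 6.331 kip/in.
φr_n = 0.75 × 0.6 × 90 × (0.707 × 0.3125) = 8.948 kip/in → adequate.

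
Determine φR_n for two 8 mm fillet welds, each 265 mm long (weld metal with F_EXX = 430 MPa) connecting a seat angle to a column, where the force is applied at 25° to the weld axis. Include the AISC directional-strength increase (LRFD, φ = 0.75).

t_e = 0.707 × 8 = 5.656 mm; A_we = 5.656 × 530 = 2998 mm².
Directional factor: 1.0 + 0.5 sin^1.5(25°) = 1.137.
F_nw = 0.6 × 430 × 1.137 = 293.4 MPa.
φR_n = 0.75 × 293.4 × 2998 × 10⁻³ = 659.7 kN.

φR_n ≈ 660 kN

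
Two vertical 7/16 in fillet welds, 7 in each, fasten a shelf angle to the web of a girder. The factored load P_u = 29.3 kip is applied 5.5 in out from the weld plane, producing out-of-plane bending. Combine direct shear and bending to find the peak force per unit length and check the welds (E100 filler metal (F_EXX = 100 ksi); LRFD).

f_max ≈ 10.1 kip/in; adequate

L_w = 2 × 7 = 14 in; section modulus (unit throat) S = 2 × L²/6 = 16.33 in².
Direct shear f_v = P/L_w = 29.3/14 = 2.093 kip/in.
Moment M = P × e = 29.3 × 5.5 = 161.15 kip·in; bending f_b = M/S = 9.866 kip/in.
f_max = √(f_v² + f_b²) = √(2.093² + 9.866²) = 10.09 kip/in.
φr_n = 0.75 × 0.6 × 100 × (0.707 × 0.4375) = 13.92 kip/in → adequate.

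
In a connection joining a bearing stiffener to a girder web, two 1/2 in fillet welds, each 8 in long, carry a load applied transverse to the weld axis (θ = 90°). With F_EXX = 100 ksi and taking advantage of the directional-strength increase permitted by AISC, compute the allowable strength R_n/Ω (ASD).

t_e = 0.707 × 0.5 = 0.3535 in; A_we = 0.3535 × 16 = 5.656 in².
Directional factor: 1.0 + 0.5 sin^1.5(90°) = 1.5.
F_nw = 0.6 × 100 × 1.5 = 90 ksi.
R_n/Ω = (90 × 5.656) / 2.0 = 254.5 kip.

R_n/Ω ≈ 255 kip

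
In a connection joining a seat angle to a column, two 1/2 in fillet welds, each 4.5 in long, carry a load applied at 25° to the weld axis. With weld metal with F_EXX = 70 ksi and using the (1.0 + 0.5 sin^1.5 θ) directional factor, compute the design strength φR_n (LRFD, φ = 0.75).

φR_n ≈ 114 kip

t_e = 0.707 × 0.5 = 0.3535 in; A_we = 0.3535 × 9 = 3.181 in².
Directional factor: 1.0 + 0.5 sin^1.5(25°) = 1.137.
F_nw = 0.6 × 70 × 1.137 = 47.77 ksi.
φR_n = 0.75 × 47.77 × 3.181 = 114 kip.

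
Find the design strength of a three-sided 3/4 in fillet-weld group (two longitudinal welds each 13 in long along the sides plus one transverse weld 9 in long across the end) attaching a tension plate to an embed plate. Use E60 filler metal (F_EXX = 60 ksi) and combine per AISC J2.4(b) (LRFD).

φR_n ≈ 510 kips

t_e = 0.707 × 0.75 = 0.5302 in.
R_nwl = 0.6 × 60 × 0.5302 × 26 = 496.3 kips (longitudinal, 2 welds).
R_nwt = 0.6 × 60 × 0.5302 × 9 = 171.8 kips (transverse, base value).
(i) R_nwl + R_nwt = 668.1 kips; (ii) 0.85 R_nwl + 1.5 R_nwt = 679.6 kips.
R_n = max = 679.6 kips [governs: (ii)]; φR_n = 509.7 kips.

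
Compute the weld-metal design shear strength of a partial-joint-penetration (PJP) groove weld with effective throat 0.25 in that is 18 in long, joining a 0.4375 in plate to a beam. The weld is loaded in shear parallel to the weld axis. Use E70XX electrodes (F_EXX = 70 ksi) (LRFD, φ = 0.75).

Effective throat (given) t_e = 0.25 in.
A_we = 0.25 × 18 = 4.5 in².
F_nw = 0.6 F_EXX = 42 ksi.
φR_n = 0.75 × 42 × 4.5 = 141.8 kip.

φR_n ≈ 142 kip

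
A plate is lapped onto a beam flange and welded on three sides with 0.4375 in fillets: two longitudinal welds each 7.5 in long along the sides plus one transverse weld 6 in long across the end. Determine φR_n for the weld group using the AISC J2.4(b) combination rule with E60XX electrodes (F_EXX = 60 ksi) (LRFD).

t_e = 0.707 × 0.4375 = 0.3093 in.
R_nwl = 0.6 × 60 × 0.3093 × 15 = 167 kip (longitudinal, 2 welds).
R_nwt = 0.6 × 60 × 0.3093 × 6 = 66.81 kip (transverse, base value).
(i) R_nwl + R_nwt = 233.8 kip; (ii) 0.85 R_nwl + 1.5 R_nwt = 242.2 kip.
R_n = max = 242.2 kip [governs: (ii)]; φR_n = 181.6 kip.

φR_n ≈ 182 kip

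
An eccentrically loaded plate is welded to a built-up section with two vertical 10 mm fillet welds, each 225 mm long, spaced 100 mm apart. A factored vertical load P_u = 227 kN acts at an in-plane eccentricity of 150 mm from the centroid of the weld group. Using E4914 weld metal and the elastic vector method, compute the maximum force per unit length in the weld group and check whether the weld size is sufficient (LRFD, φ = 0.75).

f_max ≈ 1660 N/mm; NOT adequate

E49XX → F_EXX = 490 MPa.
Total weld length L_w = 450 mm. Treat welds as unit-width lines.
Polar moment about centroid: J = 2[d³/12 + d(b/2)²] = 2[225³/12 + 225×50²] = 3023000 mm³.
Direct shear f_v = P/L_w = 227×10³ / 450 = 504.4 N/mm (vertical).
Torsion M = P·e = 227×10³ × 150 = 34050000 N·mm.
Critical point at (x, y) = (50, 112.5) from centroid. f_tx = M·y/J = 1267 N/mm; f_ty = M·x/J = 563.1 N/mm.
Resultant f_max = √[f_tx² + (f_v + f_ty)²] = √[1267² + (504.4 + 563.1)²] = 1657 N/mm.
Capacity per unit length: φr_n = 0.75 × 0.6 × 490 × (0.707 × 10) = 1559 N/mm.
1657 > 1559 → NOT adequate.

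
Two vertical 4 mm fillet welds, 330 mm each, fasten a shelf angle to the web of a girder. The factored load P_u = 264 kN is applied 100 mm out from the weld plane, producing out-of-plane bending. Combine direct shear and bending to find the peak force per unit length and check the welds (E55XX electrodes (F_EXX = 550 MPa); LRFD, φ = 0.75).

L_w = 2 × 330 = 660 mm; section modulus (unit throat) S = 2 × L²/6 = 36300 mm².
Direct shear f_v = P/L_w = 264×10³/660 = 400 N/mm.
Moment M = P × e = 264×10³ × 100 = 26400000 N·mm; bending f_b = M/S = 727.3 N/mm.
f_max = √(f_v² + f_b²) = √(400² + 727.3²) = 830 N/mm.
φr_n = 0.75 × 0.6 × 550 × (0.707 × 4) = 699.9 N/mm → NOT adequate.

f_max ≈ 830 N/mm; NOT adequate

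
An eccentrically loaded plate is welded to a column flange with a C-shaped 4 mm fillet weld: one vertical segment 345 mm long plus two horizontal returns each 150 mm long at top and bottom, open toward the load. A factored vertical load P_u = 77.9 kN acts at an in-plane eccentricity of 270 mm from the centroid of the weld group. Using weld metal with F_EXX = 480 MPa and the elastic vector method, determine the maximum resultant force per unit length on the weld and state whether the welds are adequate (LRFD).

f_max ≈ 396 N/mm; adequate

Total weld length L_w = 645 mm. Treat welds as unit-width lines.
Centroid: x̄ = 2×150×75 / 645 = 34.88 mm from the vertical weld.
Polar moment about centroid: J = I_x + I_y = [345³/12 + 2×150×172.5²] + [345×34.88² + 2(150³/12 + 150×40.12²)] = 13810000 mm³.
Direct shear f_v = P/L_w = 77.9×10³ / 645 = 120.8 N/mm (vertical).
Torsion M = P·e = 77.9×10³ × 270 = 21033000 N·mm.
Critical point at (x, y) = (115.1, 172.5) from centroid. f_tx = M·y/J = 262.6 N/mm; f_ty = M·x/J = 175.3 N/mm.
Resultant f_max = √[f_tx² + (f_v + f_ty)²] = √[262.6² + (120.8 + 175.3)²] = 395.8 N/mm.
Capacity per unit length: φr_n = 0.75 × 0.6 × 480 × (0.707 × 4) = 610.8 N/mm.
395.8 ≤ 610.8 → adequate.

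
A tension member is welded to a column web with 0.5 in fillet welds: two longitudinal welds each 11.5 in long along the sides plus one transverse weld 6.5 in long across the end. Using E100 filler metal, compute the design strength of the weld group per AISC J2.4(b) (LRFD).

φR_n ≈ 469 kip

E100XX → F_EXX = 100 ksi.
t_e = 0.707 × 0.5 = 0.3535 in.
R_nwl = 0.6 × 100 × 0.3535 × 23 = 487.8 kip (longitudinal, 2 welds).
R_nwt = 0.6 × 100 × 0.3535 × 6.5 = 137.9 kip (transverse, base value).
(i) R_nwl + R_nwt = 625.7 kip; (ii) 0.85 R_nwl + 1.5 R_nwt = 621.5 kip.
R_n = max = 625.7 kip [governs: (i)]; φR_n = 469.3 kip.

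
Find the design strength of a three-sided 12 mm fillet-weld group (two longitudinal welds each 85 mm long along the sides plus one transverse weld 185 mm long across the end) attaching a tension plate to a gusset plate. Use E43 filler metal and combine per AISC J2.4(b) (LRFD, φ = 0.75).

φR_n ≈ 693 kN

E43XX → F_EXX = 430 MPa.
t_e = 0.707 × 12 = 8.484 mm.
R_nwl = 0.6 × 430 × 8.484 × 170 × 10⁻³ = 372.1 kN (longitudinal, 2 welds).
R_nwt = 0.6 × 430 × 8.484 × 185 × 10⁻³ = 404.9 kN (transverse, base value).
(i) R_nwl + R_nwt = 777 kN; (ii) 0.85 R_nwl + 1.5 R_nwt = 923.7 kN.
R_n = max = 923.7 kN [governs: (ii)]; φR_n = 692.8 kN.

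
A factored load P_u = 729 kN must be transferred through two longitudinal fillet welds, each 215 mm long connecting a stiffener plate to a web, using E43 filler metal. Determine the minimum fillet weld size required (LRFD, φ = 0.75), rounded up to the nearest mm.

E43XX → F_EXX = 430 MPa.
Total weld length L = 430 mm.
Required throat t_e = P_u / (φ × 0.6 F_EXX × L) = 729 / (0.75 × 0.6 × 430 × 430 × 10⁻³) = 8.761 mm.
Required leg w = t_e / 0.707 = 12.39 mm → use 13 mm.

w = 13 mm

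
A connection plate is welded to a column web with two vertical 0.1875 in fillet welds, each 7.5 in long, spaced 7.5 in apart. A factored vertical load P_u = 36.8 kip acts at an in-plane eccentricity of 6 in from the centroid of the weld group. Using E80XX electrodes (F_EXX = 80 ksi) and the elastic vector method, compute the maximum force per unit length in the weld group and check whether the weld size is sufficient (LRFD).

f_max ≈ 6.15 kip/in; NOT adequate

Total weld length L_w = 15 in. Treat welds as unit-width lines.
Polar moment about centroid: J = 2[d³/12 + d(b/2)²] = 2[7.5³/12 + 7.5×3.75²] = 281.2 in³.
Direct shear f_v = P/L_w = 36.8 / 15 = 2.453 kip/in (vertical).
Torsion M = P·e = 36.8 × 6 = 220.8 kip·in.
Critical point at (x, y) = (3.75, 3.75) from centroid. f_tx = M·y/J = 2.944 kip/in; f_ty = M·x/J = 2.944 kip/in.
Resultant f_max = √[f_tx² + (f_v + f_ty)²] = √[2.944² + (2.453 + 2.944)²] = 6.148 kip/in.
Capacity per unit length: φr_n = 0.75 × 0.6 × 80 × (0.707 × 0.1875) = 4.772 kip/in.
6.148 > 4.772 → NOT adequate.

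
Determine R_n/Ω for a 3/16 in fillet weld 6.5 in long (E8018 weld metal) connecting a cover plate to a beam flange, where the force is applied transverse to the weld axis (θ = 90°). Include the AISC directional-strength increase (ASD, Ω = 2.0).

E80XX → F_EXX = 80 ksi.
t_e = 0.707 × 0.1875 = 0.1326 in; A_we = 0.1326 × 6.5 = 0.8617 in².
Directional factor: 1.0 + 0.5 sin^1.5(90°) = 1.5.
F_nw = 0.6 × 80 × 1.5 = 72 ksi.
R_n/Ω = (72 × 0.8617) / 2.0 = 31.02 kips.

R_n/Ω ≈ 31 kips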